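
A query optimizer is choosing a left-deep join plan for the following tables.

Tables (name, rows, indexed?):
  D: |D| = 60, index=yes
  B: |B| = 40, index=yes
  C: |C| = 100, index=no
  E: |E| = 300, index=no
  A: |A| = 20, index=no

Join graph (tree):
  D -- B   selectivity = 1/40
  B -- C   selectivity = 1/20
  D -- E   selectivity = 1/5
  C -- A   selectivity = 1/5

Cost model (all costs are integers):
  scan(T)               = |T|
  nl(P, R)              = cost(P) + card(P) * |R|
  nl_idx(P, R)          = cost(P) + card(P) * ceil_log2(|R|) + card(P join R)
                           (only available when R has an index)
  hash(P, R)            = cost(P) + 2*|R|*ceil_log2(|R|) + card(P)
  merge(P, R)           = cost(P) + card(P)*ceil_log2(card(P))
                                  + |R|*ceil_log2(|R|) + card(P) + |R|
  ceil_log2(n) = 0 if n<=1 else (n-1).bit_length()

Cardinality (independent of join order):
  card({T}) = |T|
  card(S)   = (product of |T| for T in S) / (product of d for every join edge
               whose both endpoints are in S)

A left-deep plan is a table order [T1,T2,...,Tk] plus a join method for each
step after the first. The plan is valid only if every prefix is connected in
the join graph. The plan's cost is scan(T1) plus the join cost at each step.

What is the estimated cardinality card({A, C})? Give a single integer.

400

Tables in S: A(20), C(100)
Edges inside S: C-A(d=5)
numerator = 20 * 100 = 2000
denominator = 5 = 5
card(S) = 2000 / 5 = 400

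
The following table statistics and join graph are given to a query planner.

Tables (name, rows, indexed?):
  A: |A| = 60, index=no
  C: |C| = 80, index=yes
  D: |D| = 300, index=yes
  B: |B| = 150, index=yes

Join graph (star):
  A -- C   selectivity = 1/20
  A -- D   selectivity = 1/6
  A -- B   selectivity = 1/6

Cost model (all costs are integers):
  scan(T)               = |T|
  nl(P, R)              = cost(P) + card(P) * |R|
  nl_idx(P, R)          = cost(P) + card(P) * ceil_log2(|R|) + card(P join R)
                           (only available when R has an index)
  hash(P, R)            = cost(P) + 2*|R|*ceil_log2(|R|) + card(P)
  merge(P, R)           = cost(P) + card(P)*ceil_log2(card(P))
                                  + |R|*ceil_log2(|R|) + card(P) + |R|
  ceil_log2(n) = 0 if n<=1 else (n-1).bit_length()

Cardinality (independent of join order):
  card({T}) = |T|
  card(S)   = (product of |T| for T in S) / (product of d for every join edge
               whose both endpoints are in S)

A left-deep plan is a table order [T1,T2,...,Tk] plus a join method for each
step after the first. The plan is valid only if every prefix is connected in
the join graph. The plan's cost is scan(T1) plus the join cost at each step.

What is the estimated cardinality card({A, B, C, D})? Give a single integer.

Tables in S: A(60), B(150), C(80), D(300)
Edges inside S: A-C(d=20), A-D(d=6), A-B(d=6)
numerator = 60 * 150 * 80 * 300 = 216000000
denominator = 20 * 6 * 6 = 720
card(S) = 216000000 / 720 = 300000

300000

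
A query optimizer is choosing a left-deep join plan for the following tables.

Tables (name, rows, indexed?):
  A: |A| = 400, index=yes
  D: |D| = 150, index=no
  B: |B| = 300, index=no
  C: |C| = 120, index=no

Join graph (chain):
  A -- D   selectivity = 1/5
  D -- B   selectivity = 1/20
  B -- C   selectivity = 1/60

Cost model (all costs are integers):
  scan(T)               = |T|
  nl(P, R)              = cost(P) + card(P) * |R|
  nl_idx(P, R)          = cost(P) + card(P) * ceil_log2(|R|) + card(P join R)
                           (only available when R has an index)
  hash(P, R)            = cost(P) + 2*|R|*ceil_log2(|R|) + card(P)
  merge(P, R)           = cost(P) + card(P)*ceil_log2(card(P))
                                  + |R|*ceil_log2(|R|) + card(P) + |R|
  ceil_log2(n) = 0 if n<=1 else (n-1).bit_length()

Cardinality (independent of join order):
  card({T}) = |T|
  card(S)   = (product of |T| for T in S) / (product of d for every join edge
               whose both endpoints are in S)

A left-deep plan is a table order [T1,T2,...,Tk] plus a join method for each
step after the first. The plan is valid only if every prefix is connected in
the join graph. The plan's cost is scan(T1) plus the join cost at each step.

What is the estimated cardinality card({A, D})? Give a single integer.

Tables in S: A(400), D(150)
Edges inside S: A-D(d=5)
numerator = 400 * 150 = 60000
denominator = 5 = 5
card(S) = 60000 / 5 = 12000

12000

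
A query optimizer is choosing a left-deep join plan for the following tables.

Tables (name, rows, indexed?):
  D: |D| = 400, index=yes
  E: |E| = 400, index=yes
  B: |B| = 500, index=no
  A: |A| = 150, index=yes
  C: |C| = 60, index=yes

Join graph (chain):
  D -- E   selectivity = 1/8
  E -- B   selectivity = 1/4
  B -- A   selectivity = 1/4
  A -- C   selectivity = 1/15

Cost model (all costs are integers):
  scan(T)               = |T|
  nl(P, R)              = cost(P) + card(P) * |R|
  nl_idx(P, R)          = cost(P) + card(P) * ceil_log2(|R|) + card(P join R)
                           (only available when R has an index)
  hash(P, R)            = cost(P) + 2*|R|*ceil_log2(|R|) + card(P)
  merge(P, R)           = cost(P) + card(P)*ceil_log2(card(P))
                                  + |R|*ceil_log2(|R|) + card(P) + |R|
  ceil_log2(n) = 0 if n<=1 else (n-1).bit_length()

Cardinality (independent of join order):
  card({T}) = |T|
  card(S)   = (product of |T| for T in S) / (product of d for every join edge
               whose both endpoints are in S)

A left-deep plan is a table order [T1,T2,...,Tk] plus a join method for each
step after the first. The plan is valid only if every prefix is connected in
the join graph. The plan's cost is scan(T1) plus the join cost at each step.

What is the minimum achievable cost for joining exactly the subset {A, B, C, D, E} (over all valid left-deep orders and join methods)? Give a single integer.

7600020

Selinger DP over subsets of {A,B,C,D,E}:
  {D}: scan cost=400, card=400
  {E}: scan cost=400, card=400
  {B}: scan cost=500, card=500
  {A}: scan cost=150, card=150
  {C}: scan cost=60, card=60
  {DE}: card=20000; try (E,hash)→8000, (D,hash)→8000, (E,merge)→8400, (D,merge)→8400, (E,nl_idx)→24000, (D,nl_idx)→24000 …(+2); best=8000 via (E,hash)
  {BE}: card=50000; try (E,hash)→8200, (B,merge)→9400, (E,merge)→9500, (B,hash)→9800, (E,nl_idx)→55000, (B,nl)→200400 …(+1); best=8200 via (E,hash)
  {AB}: card=18750; try (A,hash)→3400, (B,merge)→6500, (A,merge)→6850, (B,hash)→9300, (A,nl_idx)→23250, (B,nl)→75150 …(+1); best=3400 via (A,hash)
  {AC}: card=600; try (C,hash)→1020, (A,nl_idx)→1140, (C,nl_idx)→1650, (A,merge)→1830, (C,merge)→1920, (A,hash)→2520 …(+2); best=1020 via (C,hash)
  {BDE}: card=2500000; try (B,hash)→37000, (D,hash)→65400, (B,merge)→333000, (D,merge)→862200, (D,nl_idx)→2958200, (B,nl)→10008000 …(+1); best=37000 via (B,hash)
  {ABE}: card=1875000; try (E,hash)→29350, (A,hash)→60600, (E,merge)→307400, (A,merge)→859550, (E,nl_idx)→2047150, (A,nl_idx)→2283200 …(+2); best=29350 via (E,hash)
  {ABC}: card=75000; try (B,hash)→10620, (B,merge)→12620, (C,hash)→22870, (C,nl_idx)→190900, (B,nl)→301020, (C,merge)→303820 …(+1); best=10620 via (B,hash)
  {ABDE}: card=93750000; try (D,hash)→1911550, (A,hash)→2539400, (D,merge)→41283350, (A,merge)→57538350, (D,nl_idx)→110654350, (A,nl_idx)→113787000 …(+2); best=1911550 via (D,hash)
  {ABCE}: card=7500000; try (E,hash)→92820, (E,merge)→1364620, (C,hash)→1905070, (E,nl_idx)→8185620, (C,nl_idx)→18779350, (E,nl)→30010620 …(+2); best=92820 via (E,hash)
  {ABCDE}: card=375000000; try (D,hash)→7600020, (C,hash)→95662270, (D,merge)→180096820, (D,nl_idx)→442592820, (C,nl_idx)→939411550, (C,merge)→2626911970 …(+2); best=7600020 via (D,hash)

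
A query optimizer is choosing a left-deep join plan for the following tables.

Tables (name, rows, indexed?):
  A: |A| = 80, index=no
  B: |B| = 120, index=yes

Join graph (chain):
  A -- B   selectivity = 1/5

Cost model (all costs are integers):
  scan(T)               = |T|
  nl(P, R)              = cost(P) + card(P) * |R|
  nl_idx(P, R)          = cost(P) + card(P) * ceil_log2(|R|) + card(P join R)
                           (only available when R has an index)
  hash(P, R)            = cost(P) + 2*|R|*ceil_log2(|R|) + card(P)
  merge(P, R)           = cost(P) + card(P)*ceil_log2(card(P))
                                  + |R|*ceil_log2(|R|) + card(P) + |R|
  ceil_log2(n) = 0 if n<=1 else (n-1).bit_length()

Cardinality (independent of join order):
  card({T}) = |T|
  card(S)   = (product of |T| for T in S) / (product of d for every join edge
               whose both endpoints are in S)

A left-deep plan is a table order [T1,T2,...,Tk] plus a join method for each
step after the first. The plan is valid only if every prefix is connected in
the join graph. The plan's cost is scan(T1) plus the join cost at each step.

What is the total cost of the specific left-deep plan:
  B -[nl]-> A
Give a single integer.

9720

step 1: scan B: cost=120, card=120
step 2: join A via nl
    card(P join A) = 120*80/(5) = 1920
    cost = 120 + 120*80 = 9720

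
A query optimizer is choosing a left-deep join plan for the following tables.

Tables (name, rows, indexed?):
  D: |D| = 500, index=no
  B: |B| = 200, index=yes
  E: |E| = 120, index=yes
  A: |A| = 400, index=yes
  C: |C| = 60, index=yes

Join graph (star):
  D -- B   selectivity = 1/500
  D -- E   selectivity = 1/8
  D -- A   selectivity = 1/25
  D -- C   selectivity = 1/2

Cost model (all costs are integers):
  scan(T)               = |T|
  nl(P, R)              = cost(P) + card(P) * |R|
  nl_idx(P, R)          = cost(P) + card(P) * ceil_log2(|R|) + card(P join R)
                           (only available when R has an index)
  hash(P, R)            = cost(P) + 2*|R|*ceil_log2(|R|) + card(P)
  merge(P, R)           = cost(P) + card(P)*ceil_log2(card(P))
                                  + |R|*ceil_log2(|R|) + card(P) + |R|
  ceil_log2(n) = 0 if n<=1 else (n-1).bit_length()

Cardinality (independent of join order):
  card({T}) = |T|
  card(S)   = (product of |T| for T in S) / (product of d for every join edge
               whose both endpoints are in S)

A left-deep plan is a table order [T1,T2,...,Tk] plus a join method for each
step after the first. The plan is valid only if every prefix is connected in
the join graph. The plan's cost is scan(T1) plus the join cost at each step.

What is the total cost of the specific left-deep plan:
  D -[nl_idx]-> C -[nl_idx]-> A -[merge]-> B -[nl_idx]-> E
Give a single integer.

step 1: scan D: cost=500, card=500
step 2: join C via nl_idx
    card(P join C) = 500*60/(2) = 15000
    cost = 500 + 500*6 + 15000 = 18500
step 3: join A via nl_idx
    card(P join A) = 15000*400/(25) = 240000
    cost = 18500 + 15000*9 + 240000 = 393500
step 4: join B via merge
    card(P join B) = 240000*200/(500) = 96000
    cost = 393500 + 240000*18 + 200*8 + 240000 + 200 = 4955300
step 5: join E via nl_idx
    card(P join E) = 96000*120/(8) = 1440000
    cost = 4955300 + 96000*7 + 1440000 = 7067300

7067300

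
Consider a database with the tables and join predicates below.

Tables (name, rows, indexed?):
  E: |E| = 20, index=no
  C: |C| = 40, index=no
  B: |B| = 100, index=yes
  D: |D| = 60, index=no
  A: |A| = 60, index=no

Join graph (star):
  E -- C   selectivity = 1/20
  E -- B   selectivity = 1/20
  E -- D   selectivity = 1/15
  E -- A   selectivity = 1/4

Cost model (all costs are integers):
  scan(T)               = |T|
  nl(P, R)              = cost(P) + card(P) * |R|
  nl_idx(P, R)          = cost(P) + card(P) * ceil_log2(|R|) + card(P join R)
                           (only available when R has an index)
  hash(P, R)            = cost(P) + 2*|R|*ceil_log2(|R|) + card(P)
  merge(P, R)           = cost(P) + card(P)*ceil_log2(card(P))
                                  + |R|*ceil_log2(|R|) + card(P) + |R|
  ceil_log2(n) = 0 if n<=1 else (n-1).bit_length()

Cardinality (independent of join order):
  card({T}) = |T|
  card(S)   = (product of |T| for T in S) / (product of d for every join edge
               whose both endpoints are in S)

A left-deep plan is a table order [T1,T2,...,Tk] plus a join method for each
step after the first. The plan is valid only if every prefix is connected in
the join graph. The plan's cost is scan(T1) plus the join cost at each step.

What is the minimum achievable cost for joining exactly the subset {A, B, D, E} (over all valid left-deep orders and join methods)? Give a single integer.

2200

Selinger DP over subsets of {A,B,D,E}:
  {E}: scan cost=20, card=20
  {B}: scan cost=100, card=100
  {D}: scan cost=60, card=60
  {A}: scan cost=60, card=60
  {BE}: card=100; try (B,nl_idx)→260, (E,hash)→400, (B,merge)→940, (E,merge)→1020, (B,hash)→1440, (B,nl)→2020 …(+1); best=260 via (B,nl_idx)
  {DE}: card=80; try (E,hash)→320, (D,merge)→560, (E,merge)→600, (D,hash)→760, (D,nl)→1220, (E,nl)→1260; best=320 via (E,hash)
  {AE}: card=300; try (E,hash)→320, (A,merge)→560, (E,merge)→600, (A,hash)→760, (A,nl)→1220, (E,nl)→1260; best=320 via (E,hash)
  {BDE}: card=400; try (D,hash)→1080, (B,nl_idx)→1280, (D,merge)→1480, (B,merge)→1760, (B,hash)→1800, (D,nl)→6260 …(+1); best=1080 via (D,hash)
  {ABE}: card=1500; try (A,hash)→1080, (A,merge)→1480, (B,hash)→2020, (B,nl_idx)→3920, (B,merge)→4120, (A,nl)→6260 …(+1); best=1080 via (A,hash)
  {ADE}: card=1200; try (A,hash)→1120, (D,hash)→1340, (A,merge)→1380, (D,merge)→3740, (A,nl)→5120, (D,nl)→18320; best=1120 via (A,hash)
  {ABDE}: card=6000; try (A,hash)→2200, (D,hash)→3300, (B,hash)→3720, (A,merge)→5500, (B,nl_idx)→15520, (B,merge)→16320 …(+4); best=2200 via (A,hash)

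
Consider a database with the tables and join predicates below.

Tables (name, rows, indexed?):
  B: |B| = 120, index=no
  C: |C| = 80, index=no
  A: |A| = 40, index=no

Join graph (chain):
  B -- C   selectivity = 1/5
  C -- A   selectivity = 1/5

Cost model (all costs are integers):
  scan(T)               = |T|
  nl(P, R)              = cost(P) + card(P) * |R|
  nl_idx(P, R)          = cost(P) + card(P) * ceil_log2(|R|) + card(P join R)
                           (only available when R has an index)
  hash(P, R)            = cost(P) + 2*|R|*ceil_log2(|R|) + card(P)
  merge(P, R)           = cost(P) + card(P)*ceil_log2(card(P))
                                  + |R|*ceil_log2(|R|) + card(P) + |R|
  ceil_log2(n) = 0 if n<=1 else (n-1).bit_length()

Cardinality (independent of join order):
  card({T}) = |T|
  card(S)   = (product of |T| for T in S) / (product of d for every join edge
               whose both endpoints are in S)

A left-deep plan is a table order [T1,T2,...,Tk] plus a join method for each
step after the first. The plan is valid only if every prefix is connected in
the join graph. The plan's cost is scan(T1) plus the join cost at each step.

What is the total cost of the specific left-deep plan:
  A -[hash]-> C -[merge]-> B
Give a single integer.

step 1: scan A: cost=40, card=40
step 2: join C via hash
    card(P join C) = 40*80/(5) = 640
    cost = 40 + 2*80*7 + 40 = 1200
step 3: join B via merge
    card(P join B) = 640*120/(5) = 15360
    cost = 1200 + 640*10 + 120*7 + 640 + 120 = 9200

9200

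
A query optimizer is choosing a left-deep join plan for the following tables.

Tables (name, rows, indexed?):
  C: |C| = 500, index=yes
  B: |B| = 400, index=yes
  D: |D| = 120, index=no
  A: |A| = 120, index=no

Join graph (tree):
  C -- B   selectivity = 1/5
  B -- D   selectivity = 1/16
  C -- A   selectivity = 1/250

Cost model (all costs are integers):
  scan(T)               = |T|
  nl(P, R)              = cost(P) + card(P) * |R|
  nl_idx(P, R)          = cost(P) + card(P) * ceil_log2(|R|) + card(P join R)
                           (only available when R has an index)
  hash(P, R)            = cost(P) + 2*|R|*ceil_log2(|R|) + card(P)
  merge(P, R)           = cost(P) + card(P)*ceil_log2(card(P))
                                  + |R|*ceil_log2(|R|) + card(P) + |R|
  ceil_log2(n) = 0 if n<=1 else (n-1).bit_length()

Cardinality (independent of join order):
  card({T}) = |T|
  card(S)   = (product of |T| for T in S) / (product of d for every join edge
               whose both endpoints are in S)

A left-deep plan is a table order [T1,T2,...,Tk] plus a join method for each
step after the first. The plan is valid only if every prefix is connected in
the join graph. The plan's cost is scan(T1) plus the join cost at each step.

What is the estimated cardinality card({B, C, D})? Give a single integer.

Tables in S: B(400), C(500), D(120)
Edges inside S: C-B(d=5), B-D(d=16)
numerator = 400 * 500 * 120 = 24000000
denominator = 5 * 16 = 80
card(S) = 24000000 / 80 = 300000

300000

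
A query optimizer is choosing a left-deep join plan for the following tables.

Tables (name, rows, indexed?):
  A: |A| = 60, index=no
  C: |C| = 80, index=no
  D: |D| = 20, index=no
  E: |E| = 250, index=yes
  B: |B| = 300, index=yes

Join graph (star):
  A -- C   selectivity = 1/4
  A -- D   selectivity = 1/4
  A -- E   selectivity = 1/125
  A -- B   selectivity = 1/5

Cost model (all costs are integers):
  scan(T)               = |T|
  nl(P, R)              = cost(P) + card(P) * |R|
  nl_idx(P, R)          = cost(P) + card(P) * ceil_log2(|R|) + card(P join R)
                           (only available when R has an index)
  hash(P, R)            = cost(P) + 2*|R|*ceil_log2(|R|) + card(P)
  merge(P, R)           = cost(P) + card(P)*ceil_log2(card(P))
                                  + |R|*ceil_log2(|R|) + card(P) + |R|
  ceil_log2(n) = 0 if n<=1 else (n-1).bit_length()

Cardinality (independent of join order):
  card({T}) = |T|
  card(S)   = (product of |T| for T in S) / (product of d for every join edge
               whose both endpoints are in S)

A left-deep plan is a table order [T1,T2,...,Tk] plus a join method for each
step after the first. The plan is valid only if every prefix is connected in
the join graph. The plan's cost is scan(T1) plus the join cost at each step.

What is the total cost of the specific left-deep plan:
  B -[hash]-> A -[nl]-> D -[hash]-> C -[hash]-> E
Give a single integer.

step 1: scan B: cost=300, card=300
step 2: join A via hash
    card(P join A) = 300*60/(5) = 3600
    cost = 300 + 2*60*6 + 300 = 1320
step 3: join D via nl
    card(P join D) = 3600*20/(4) = 18000
    cost = 1320 + 3600*20 = 73320
step 4: join C via hash
    card(P join C) = 18000*80/(4) = 360000
    cost = 73320 + 2*80*7 + 18000 = 92440
step 5: join E via hash
    card(P join E) = 360000*250/(125) = 720000
    cost = 92440 + 2*250*8 + 360000 = 456440

456440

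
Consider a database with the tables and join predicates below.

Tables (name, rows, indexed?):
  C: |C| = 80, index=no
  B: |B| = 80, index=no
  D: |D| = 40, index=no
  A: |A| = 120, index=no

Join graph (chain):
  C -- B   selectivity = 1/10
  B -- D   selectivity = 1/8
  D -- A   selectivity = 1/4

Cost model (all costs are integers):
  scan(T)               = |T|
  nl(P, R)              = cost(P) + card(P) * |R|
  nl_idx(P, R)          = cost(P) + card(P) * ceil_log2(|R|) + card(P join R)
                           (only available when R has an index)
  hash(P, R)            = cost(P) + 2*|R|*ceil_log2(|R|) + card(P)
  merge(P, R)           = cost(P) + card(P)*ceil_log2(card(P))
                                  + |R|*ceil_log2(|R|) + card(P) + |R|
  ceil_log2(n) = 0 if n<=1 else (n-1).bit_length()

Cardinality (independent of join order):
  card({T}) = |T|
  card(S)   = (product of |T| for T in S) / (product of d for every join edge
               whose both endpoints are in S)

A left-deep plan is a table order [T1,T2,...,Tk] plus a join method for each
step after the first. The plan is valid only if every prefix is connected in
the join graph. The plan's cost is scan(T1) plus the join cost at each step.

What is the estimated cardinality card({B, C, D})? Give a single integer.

3200

Tables in S: B(80), C(80), D(40)
Edges inside S: C-B(d=10), B-D(d=8)
numerator = 80 * 80 * 40 = 256000
denominator = 10 * 8 = 80
card(S) = 256000 / 80 = 3200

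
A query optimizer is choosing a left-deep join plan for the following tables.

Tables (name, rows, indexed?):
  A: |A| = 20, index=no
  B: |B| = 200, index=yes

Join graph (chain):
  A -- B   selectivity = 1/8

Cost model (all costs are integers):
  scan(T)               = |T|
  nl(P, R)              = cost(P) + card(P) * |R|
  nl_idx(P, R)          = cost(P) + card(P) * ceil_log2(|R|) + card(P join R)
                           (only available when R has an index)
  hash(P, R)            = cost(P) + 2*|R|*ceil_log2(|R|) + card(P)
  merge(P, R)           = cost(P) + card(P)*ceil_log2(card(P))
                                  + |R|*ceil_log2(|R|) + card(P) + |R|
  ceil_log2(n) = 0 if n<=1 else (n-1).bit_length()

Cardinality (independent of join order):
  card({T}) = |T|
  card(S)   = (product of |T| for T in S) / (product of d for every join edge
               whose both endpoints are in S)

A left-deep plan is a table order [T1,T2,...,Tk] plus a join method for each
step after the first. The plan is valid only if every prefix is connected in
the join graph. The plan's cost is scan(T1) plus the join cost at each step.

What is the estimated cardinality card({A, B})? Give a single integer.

500

Tables in S: A(20), B(200)
Edges inside S: A-B(d=8)
numerator = 20 * 200 = 4000
denominator = 8 = 8
card(S) = 4000 / 8 = 500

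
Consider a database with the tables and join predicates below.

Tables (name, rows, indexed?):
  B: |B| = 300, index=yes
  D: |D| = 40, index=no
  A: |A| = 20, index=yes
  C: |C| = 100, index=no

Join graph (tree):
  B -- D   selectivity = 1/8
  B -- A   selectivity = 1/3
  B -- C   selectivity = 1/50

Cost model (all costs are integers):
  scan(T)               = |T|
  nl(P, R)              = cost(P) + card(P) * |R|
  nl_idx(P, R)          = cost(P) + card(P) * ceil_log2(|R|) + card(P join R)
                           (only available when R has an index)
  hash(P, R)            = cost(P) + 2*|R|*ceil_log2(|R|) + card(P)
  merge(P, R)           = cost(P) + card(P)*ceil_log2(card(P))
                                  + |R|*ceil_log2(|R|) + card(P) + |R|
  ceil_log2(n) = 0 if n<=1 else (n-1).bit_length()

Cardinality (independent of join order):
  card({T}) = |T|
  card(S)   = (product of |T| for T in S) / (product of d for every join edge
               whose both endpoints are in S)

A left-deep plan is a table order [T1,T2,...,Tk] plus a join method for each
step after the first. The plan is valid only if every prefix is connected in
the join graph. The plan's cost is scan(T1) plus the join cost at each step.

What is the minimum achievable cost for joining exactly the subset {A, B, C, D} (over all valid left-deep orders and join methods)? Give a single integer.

Selinger DP over subsets of {A,B,C,D}:
  {B}: scan cost=300, card=300
  {D}: scan cost=40, card=40
  {A}: scan cost=20, card=20
  {C}: scan cost=100, card=100
  {BD}: card=1500; try (D,hash)→1080, (B,nl_idx)→1900, (B,merge)→3320, (D,merge)→3580, (B,hash)→5480, (B,nl)→12040 …(+1); best=1080 via (D,hash)
  {AB}: card=2000; try (A,hash)→800, (B,nl_idx)→2200, (B,merge)→3140, (A,merge)→3420, (A,nl_idx)→3800, (B,hash)→5440 …(+2); best=800 via (A,hash)
  {BC}: card=600; try (B,nl_idx)→1600, (C,hash)→2000, (B,merge)→3900, (C,merge)→4100, (B,hash)→5600, (B,nl)→30100 …(+1); best=1600 via (B,nl_idx)
  {ABD}: card=10000; try (A,hash)→2780, (D,hash)→3280, (A,nl_idx)→18580, (A,merge)→19200, (D,merge)→25080, (A,nl)→31080 …(+1); best=2780 via (A,hash)
  {BCD}: card=3000; try (D,hash)→2680, (C,hash)→3980, (D,merge)→8480, (C,merge)→19880, (D,nl)→25600, (C,nl)→151080; best=2680 via (D,hash)
  {ABC}: card=4000; try (A,hash)→2400, (C,hash)→4200, (A,merge)→8320, (A,nl_idx)→8600, (A,nl)→13600, (C,merge)→25600 …(+1); best=2400 via (A,hash)
  {ABCD}: card=20000; try (A,hash)→5880, (D,hash)→6880, (C,hash)→14180, (A,nl_idx)→37680, (A,merge)→41800, (D,merge)→54680 …(+4); best=5880 via (A,hash)

5880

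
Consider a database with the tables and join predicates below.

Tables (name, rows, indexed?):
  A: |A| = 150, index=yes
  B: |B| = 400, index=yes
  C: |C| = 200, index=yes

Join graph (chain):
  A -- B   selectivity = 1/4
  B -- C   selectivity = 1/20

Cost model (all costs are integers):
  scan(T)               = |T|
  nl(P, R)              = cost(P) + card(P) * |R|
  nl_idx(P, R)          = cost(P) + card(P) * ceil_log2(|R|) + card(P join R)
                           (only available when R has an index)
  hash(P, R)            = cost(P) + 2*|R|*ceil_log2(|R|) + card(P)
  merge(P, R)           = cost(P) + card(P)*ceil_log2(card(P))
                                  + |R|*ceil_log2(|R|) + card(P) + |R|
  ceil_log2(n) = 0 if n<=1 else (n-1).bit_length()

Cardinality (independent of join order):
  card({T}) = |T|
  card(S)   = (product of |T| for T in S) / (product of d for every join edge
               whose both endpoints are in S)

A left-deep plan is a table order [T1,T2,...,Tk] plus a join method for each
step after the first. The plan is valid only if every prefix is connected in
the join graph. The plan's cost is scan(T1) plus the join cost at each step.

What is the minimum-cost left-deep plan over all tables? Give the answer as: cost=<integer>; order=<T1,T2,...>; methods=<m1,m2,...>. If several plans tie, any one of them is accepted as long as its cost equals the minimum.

Selinger DP (subsets sized 1..n):
  {A}: scan cost=150, card=150
  {B}: scan cost=400, card=400
  {C}: scan cost=200, card=200
  {AB}: card=15000; try (A,hash)→3200, (B,merge)→5500, (A,merge)→5750, (B,hash)→7500, (B,nl_idx)→16500, (A,nl_idx)→18600 …(+2); best=3200 via (A,hash)
  {BC}: card=4000; try (C,hash)→4000, (B,merge)→6000, (B,nl_idx)→6000, (C,merge)→6200, (C,nl_idx)→7600, (B,hash)→7600 …(+2); best=4000 via (C,hash)
  {ABC}: card=150000; try (A,hash)→10400, (C,hash)→21400, (A,merge)→57350, (A,nl_idx)→186000, (C,merge)→230000, (C,nl_idx)→273200 …(+2); best=10400 via (A,hash)

cost=10400; order=B,C,A; methods=hash,hash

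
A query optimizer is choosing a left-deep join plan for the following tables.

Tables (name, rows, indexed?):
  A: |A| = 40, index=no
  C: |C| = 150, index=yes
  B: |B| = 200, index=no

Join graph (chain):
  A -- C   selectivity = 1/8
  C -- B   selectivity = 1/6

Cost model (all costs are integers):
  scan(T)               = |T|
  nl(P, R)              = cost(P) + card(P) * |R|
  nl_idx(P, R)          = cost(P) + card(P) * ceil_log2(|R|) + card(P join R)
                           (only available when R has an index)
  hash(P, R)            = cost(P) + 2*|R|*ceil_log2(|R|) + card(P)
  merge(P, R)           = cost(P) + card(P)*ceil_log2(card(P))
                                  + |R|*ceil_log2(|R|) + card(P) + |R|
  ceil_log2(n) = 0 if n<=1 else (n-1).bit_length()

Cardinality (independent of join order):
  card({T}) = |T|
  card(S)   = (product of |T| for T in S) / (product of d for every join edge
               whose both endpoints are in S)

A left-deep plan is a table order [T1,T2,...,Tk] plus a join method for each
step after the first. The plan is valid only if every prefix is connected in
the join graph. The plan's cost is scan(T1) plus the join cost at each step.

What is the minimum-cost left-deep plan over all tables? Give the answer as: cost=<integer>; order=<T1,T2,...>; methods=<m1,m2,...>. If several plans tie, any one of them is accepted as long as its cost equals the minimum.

Selinger DP (subsets sized 1..n):
  {A}: scan cost=40, card=40
  {C}: scan cost=150, card=150
  {B}: scan cost=200, card=200
  {AC}: card=750; try (A,hash)→780, (C,nl_idx)→1110, (C,merge)→1670, (A,merge)→1780, (C,hash)→2480, (C,nl)→6040 …(+1); best=780 via (A,hash)
  {BC}: card=5000; try (C,hash)→2800, (B,merge)→3300, (C,merge)→3350, (B,hash)→3500, (C,nl_idx)→6800, (B,nl)→30150 …(+1); best=2800 via (C,hash)
  {ABC}: card=25000; try (B,hash)→4730, (A,hash)→8280, (B,merge)→10830, (A,merge)→73080, (B,nl)→150780, (A,nl)→202800; best=4730 via (B,hash)

cost=4730; order=C,A,B; methods=hash,hash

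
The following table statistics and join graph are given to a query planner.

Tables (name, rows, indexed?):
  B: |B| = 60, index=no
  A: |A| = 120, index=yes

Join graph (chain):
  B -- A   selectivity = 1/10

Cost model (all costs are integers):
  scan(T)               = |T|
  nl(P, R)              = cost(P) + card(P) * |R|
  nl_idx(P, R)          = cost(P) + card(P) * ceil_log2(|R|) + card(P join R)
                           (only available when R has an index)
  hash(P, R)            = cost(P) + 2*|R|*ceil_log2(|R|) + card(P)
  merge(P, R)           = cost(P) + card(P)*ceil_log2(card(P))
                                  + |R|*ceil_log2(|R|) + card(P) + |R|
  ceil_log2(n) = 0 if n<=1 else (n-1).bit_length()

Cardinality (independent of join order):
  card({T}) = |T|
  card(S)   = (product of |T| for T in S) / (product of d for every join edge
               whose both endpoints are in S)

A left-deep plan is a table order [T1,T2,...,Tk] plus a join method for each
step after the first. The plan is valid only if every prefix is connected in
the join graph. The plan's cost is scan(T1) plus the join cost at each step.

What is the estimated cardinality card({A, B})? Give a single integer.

720

Tables in S: A(120), B(60)
Edges inside S: B-A(d=10)
numerator = 120 * 60 = 7200
denominator = 10 = 10
card(S) = 7200 / 10 = 720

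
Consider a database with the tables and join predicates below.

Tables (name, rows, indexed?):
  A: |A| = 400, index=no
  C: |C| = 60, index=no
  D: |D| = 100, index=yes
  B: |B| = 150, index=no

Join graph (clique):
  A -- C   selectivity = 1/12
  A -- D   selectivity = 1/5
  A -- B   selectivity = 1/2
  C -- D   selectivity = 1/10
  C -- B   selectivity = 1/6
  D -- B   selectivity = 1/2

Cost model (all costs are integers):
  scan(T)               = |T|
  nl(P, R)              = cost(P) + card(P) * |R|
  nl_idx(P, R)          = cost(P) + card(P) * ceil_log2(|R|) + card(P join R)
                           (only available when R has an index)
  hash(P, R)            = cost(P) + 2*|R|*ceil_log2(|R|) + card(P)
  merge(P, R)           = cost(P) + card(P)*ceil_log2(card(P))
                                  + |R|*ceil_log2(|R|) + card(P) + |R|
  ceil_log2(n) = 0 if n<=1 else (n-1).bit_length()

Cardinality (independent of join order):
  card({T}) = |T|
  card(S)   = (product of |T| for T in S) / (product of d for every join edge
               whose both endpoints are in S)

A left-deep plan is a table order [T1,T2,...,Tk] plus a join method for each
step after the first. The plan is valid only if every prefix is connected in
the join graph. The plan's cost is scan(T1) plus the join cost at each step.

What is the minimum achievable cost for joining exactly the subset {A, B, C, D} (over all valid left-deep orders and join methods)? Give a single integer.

Selinger DP over subsets of {A,B,C,D}:
  {A}: scan cost=400, card=400
  {C}: scan cost=60, card=60
  {D}: scan cost=100, card=100
  {B}: scan cost=150, card=150
  {AC}: card=2000; try (C,hash)→1520, (A,merge)→4480, (C,merge)→4820, (A,hash)→7320, (A,nl)→24060, (C,nl)→24400; best=1520 via (C,hash)
  {AD}: card=8000; try (D,hash)→2200, (A,merge)→4900, (D,merge)→5200, (A,hash)→7400, (D,nl_idx)→11200, (A,nl)→40100 …(+1); best=2200 via (D,hash)
  {AB}: card=30000; try (B,hash)→3200, (A,merge)→5500, (B,merge)→5750, (A,hash)→7500, (A,nl)→60150, (B,nl)→60400; best=3200 via (B,hash)
  {CD}: card=600; try (C,hash)→920, (D,nl_idx)→1080, (D,merge)→1280, (C,merge)→1320, (D,hash)→1520, (D,nl)→6060 …(+1); best=920 via (C,hash)
  {BC}: card=1500; try (C,hash)→1020, (B,merge)→1830, (C,merge)→1920, (B,hash)→2520, (B,nl)→9060, (C,nl)→9150; best=1020 via (C,hash)
  {BD}: card=7500; try (D,hash)→1700, (B,merge)→2250, (D,merge)→2300, (B,hash)→2600, (D,nl_idx)→8700, (B,nl)→15100 …(+1); best=1700 via (D,hash)
  {ACD}: card=4000; try (D,hash)→4920, (A,hash)→8720, (C,hash)→10920, (A,merge)→11520, (D,nl_idx)→19520, (D,merge)→26320 …(+4); best=4920 via (D,hash)
  {ABC}: card=25000; try (B,hash)→5920, (A,hash)→9720, (A,merge)→23020, (B,merge)→26870, (C,hash)→33920, (B,nl)→301520 …(+3); best=5920 via (B,hash)
  {ABD}: card=300000; try (B,hash)→12600, (A,hash)→16400, (D,hash)→34600, (A,merge)→110700, (B,merge)→115550, (D,merge)→484000 …(+4); best=12600 via (B,hash)
  {BCD}: card=7500; try (D,hash)→3920, (B,hash)→3920, (B,merge)→8870, (C,hash)→9920, (D,nl_idx)→19020, (D,merge)→19820 …(+4); best=3920 via (D,hash)
  {ABCD}: card=25000; try (B,hash)→11320, (A,hash)→18620, (D,hash)→32320, (B,merge)→58270, (A,merge)→112920, (D,nl_idx)→205920 …(+7); best=11320 via (B,hash)

11320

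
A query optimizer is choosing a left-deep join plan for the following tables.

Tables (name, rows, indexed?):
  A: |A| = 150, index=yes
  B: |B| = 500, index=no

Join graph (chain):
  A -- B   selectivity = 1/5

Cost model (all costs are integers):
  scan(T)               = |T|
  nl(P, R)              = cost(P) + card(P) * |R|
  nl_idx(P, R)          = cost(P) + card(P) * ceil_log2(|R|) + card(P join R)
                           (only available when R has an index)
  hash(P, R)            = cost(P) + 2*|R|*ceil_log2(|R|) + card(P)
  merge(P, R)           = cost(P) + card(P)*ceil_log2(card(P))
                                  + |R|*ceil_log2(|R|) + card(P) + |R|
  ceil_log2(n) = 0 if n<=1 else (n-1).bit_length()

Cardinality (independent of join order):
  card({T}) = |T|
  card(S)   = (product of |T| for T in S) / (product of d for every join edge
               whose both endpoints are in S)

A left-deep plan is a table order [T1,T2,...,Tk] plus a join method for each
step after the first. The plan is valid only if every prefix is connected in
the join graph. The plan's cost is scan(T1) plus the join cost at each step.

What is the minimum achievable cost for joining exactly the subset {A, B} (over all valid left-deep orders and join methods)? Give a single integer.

Selinger DP over subsets of {A,B}:
  {A}: scan cost=150, card=150
  {B}: scan cost=500, card=500
  {AB}: card=15000; try (A,hash)→3400, (B,merge)→6500, (A,merge)→6850, (B,hash)→9300, (A,nl_idx)→19500, (B,nl)→75150 …(+1); best=3400 via (A,hash)

3400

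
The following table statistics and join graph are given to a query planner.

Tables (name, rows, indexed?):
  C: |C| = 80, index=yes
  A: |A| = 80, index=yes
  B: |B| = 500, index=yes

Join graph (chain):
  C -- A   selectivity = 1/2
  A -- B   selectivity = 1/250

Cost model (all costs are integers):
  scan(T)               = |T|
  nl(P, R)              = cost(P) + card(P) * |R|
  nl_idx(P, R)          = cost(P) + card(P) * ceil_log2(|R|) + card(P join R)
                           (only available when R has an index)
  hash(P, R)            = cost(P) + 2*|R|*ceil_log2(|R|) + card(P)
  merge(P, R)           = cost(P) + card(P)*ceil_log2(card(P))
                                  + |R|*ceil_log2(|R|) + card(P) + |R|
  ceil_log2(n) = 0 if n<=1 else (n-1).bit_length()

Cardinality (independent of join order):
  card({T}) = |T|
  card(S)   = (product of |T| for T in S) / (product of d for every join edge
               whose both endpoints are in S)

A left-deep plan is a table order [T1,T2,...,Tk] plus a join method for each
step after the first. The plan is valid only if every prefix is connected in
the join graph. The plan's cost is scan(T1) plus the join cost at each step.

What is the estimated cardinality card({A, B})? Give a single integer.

Tables in S: A(80), B(500)
Edges inside S: A-B(d=250)
numerator = 80 * 500 = 40000
denominator = 250 = 250
card(S) = 40000 / 250 = 160

160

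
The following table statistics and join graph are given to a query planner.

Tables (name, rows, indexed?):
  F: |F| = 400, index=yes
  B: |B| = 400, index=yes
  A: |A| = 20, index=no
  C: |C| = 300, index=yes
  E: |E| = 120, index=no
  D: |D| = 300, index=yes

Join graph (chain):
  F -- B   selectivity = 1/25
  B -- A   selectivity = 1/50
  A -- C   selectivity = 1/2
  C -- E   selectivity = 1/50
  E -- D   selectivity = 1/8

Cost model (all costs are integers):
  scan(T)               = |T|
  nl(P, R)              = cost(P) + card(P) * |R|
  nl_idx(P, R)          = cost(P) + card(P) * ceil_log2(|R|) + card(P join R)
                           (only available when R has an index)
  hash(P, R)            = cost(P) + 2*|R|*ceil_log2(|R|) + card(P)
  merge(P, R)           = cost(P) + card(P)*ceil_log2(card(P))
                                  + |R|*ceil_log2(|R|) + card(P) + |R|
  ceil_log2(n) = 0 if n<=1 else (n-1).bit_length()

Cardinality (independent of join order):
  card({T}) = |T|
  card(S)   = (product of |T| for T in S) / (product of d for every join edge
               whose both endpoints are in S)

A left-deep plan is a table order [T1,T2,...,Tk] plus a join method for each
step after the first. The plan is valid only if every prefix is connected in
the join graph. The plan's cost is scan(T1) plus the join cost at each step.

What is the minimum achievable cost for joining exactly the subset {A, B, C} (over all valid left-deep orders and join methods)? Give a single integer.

4800

Selinger DP over subsets of {A,B,C}:
  {B}: scan cost=400, card=400
  {A}: scan cost=20, card=20
  {C}: scan cost=300, card=300
  {AB}: card=160; try (B,nl_idx)→360, (A,hash)→1000, (B,merge)→4140, (A,merge)→4520, (B,hash)→7240, (B,nl)→8020 …(+1); best=360 via (B,nl_idx)
  {AC}: card=3000; try (A,hash)→800, (C,merge)→3140, (C,nl_idx)→3200, (A,merge)→3420, (C,hash)→5440, (C,nl)→6020 …(+1); best=800 via (A,hash)
  {ABC}: card=24000; try (C,merge)→4800, (C,hash)→5920, (B,hash)→11000, (C,nl_idx)→25800, (B,merge)→43800, (C,nl)→48360 …(+2); best=4800 via (C,merge)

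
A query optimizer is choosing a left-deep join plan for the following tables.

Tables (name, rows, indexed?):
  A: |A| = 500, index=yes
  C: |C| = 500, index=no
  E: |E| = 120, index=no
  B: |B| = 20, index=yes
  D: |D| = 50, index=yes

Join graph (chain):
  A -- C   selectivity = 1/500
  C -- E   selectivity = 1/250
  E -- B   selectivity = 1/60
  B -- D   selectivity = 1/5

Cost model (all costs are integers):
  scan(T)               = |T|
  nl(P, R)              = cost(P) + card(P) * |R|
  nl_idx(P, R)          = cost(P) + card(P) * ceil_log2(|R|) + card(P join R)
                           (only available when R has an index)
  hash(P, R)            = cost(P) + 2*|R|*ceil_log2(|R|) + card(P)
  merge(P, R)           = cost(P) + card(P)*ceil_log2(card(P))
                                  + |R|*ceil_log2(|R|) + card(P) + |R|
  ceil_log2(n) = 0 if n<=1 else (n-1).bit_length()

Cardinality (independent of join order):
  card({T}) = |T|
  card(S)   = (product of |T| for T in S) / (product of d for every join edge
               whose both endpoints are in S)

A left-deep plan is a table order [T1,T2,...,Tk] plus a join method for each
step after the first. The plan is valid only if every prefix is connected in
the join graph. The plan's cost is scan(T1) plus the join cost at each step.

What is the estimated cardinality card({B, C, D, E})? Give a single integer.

Tables in S: B(20), C(500), D(50), E(120)
Edges inside S: C-E(d=250), E-B(d=60), B-D(d=5)
numerator = 20 * 500 * 50 * 120 = 60000000
denominator = 250 * 60 * 5 = 75000
card(S) = 60000000 / 75000 = 800

800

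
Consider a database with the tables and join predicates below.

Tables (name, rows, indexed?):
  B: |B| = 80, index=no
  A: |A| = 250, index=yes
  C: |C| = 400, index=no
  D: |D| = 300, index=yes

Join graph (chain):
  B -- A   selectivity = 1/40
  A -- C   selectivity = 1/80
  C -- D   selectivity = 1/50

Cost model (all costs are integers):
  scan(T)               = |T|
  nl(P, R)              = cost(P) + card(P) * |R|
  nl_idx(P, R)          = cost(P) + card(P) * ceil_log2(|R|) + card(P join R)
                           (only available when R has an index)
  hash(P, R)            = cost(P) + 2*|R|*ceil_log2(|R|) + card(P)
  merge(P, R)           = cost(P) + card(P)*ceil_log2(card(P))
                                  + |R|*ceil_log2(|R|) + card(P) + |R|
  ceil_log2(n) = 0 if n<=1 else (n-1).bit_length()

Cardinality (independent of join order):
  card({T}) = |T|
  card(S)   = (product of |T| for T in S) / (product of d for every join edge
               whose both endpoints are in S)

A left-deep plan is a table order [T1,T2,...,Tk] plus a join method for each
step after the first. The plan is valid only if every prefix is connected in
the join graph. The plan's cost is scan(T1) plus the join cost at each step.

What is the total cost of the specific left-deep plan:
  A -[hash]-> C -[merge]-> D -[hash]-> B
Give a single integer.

step 1: scan A: cost=250, card=250
step 2: join C via hash
    card(P join C) = 250*400/(80) = 1250
    cost = 250 + 2*400*9 + 250 = 7700
step 3: join D via merge
    card(P join D) = 1250*300/(50) = 7500
    cost = 7700 + 1250*11 + 300*9 + 1250 + 300 = 25700
step 4: join B via hash
    card(P join B) = 7500*80/(40) = 15000
    cost = 25700 + 2*80*7 + 7500 = 34320

34320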